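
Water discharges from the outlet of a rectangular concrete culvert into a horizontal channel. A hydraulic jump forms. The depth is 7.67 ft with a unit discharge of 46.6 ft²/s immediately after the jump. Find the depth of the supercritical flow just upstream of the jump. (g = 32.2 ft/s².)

V₂ = q/y₂ = 46.6/7.67 = 6.08 ft/s; Fr₂ = V₂/√(g·y₂) = 0.387.
The Bélanger relation is symmetric: y₁/y₂ = ½[√(1 + 8Fr₂²) − 1] = ½[√2.196 − 1] = 0.241.
y₁ = 0.241 × 7.67 = 1.85 ft.

y₁ = 1.85 ft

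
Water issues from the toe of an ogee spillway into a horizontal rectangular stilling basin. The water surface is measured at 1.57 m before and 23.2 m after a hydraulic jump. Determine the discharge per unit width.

q = 66.5 m²/s

For a rectangular channel the momentum equation gives q² = ½·g·y₁·y₂·(y₁ + y₂) = ½×9.81×1.57×23.2×24.8 = 4425.
q = √4425 = 66.5 m²/s.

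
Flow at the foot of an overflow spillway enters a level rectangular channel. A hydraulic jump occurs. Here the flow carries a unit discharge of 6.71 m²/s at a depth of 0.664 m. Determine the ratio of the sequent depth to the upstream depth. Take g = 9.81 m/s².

y₂/y₁ = 5.12

V₁ = q/y₁ = 6.71/0.664 = 10.1 m/s. Fr₁ = V₁/√(g·y₁) = 10.1/√(9.81×0.664) = 3.96.
Conjugate-depth relation: y₂/y₁ = ½[√(1 + 8Fr₁²) − 1] = ½[√126.4 − 1] = 5.12.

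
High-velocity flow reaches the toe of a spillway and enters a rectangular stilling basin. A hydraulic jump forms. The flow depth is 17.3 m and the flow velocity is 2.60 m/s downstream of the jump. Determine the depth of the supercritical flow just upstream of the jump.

Fr₂ = V₂/√(g·y₂) = 2.60/√(9.81×17.3) = 0.200.
From the momentum equation (using Fr₂), y₁/y₂ = ½[√(1 + 8Fr₂²) − 1] = ½[√1.319 − 1] = 0.0742.
y₁ = 0.0742 × 17.3 = 1.28 m.

y₁ = 1.28 m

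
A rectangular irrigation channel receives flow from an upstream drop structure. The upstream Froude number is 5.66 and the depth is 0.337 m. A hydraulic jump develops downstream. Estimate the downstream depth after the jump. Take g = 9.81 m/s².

Fr₁ = 5.66 (given).
Bélanger equation: y₂/y₁ = ½[√(1 + 8Fr₁²) − 1] = ½[√257.3 − 1] = 7.52.
y₂ = 7.52 × 0.337 = 2.53 m.

y₂ = 2.53 m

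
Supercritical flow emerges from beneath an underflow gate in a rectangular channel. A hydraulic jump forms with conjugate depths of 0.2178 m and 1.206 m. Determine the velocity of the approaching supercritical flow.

For a rectangular channel the momentum equation gives q² = ½·g·y₁·y₂·(y₁ + y₂) = ½×9.81×0.2178×1.206×1.424 = 1.834.
q = √1.834 = 1.354 m²/s.
V₁ = q/y₁ = 1.354/0.2178 = 6.219 m/s.

V₁ = 6.219 m/s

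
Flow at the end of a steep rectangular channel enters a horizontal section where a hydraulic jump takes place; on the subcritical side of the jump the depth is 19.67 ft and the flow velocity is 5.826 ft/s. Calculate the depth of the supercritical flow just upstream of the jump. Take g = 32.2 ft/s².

Fr₂ = V₂/√(g·y₂) = 5.826/√(32.2×19.67) = 0.2315.
The Bélanger relation is symmetric: y₁/y₂ = ½[√(1 + 8Fr₂²) − 1] = ½[√1.4287 − 1] = 0.09764.
y₁ = 0.09764 × 19.67 = 1.921 ft.

y₁ = 1.921 ft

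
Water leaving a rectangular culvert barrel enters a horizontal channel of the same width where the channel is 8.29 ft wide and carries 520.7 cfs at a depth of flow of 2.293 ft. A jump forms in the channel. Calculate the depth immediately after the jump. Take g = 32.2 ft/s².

y₂ = 9.254 ft

q = Q/b = 520.7/8.29 = 62.81 ft²/s; V₁ = q/y₁ = 27.39 ft/s. Fr₁ = V₁/√(g·y₁) = 3.188.
Conjugate-depth relation: y₂/y₁ = ½[√(1 + 8Fr₁²) − 1] = ½[√82.300 − 1] = 4.036.
y₂ = 4.036 × 2.293 = 9.254 ft.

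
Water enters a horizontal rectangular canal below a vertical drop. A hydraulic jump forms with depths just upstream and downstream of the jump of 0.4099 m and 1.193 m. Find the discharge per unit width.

For a rectangular channel the momentum equation gives q² = ½·g·y₁·y₂·(y₁ + y₂) = ½×9.81×0.4099×1.193×1.603 = 3.845.
q = √3.845 = 1.961 m²/s.

q = 1.961 m²/s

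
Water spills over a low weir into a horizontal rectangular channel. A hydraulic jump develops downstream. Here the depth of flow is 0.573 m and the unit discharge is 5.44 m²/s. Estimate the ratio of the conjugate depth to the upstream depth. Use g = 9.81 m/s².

V₁ = q/y₁ = 5.44/0.573 = 9.49 m/s. Fr₁ = V₁/√(g·y₁) = 9.49/√(9.81×0.573) = 4.00.
From the momentum equation for a rectangular channel, y₂/y₁ = ½[√(1 + 8Fr₁²) − 1] = ½[√129.3 − 1] = 5.19.

y₂/y₁ = 5.19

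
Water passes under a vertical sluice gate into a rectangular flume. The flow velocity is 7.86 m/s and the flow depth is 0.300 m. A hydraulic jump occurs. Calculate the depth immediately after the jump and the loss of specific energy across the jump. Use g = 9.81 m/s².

Fr₁ = V₁/√(g·y₁) = 7.86/√(9.81×0.300) = 4.58.
Sequent-depth ratio: y₂/y₁ = ½[√(1 + 8Fr₁²) − 1] = ½[√168.9 − 1] = 6.00.
y₂ = 6.00 × 0.300 = 1.80 m.
Head loss: ΔE = (y₂ − y₁)³/(4y₁y₂) = (1.80 − 0.300)³/(4×0.300×1.80) = 3.37/2.16 = 1.56 m.

y₂ = 1.80 m; ΔE = 1.56 m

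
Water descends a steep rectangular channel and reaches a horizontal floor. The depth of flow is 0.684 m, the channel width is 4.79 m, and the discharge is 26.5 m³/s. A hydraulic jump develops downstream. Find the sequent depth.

q = Q/b = 26.5/4.79 = 5.53 m²/s; V₁ = q/y₁ = 8.09 m/s. Fr₁ = V₁/√(g·y₁) = 3.12.
Sequent-depth ratio: y₂/y₁ = ½[√(1 + 8Fr₁²) − 1] = ½[√79.00 − 1] = 3.94.
y₂ = 3.94 × 0.684 = 2.70 m.

y₂ = 2.70 m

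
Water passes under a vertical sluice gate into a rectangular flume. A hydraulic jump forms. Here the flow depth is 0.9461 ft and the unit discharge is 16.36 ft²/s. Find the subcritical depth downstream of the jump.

V₁ = q/y₁ = 16.36/0.9461 = 17.29 ft/s. Fr₁ = V₁/√(g·y₁) = 17.29/√(32.2×0.9461) = 3.133.
Bélanger equation: y₂/y₁ = ½[√(1 + 8Fr₁²) − 1] = ½[√79.522 − 1] = 3.959.
y₂ = 3.959 × 0.9461 = 3.745 ft.

y₂ = 3.745 ft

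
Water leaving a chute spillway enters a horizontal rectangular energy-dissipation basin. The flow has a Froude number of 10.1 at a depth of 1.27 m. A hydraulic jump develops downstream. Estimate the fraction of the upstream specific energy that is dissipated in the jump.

ΔE/E₁ = 0.730 (73.0%)

Fr₁ = 10.1 (given).
Conjugate-depth relation: y₂/y₁ = ½[√(1 + 8Fr₁²) − 1] = ½[√817.1 − 1] = 13.8.
y₂ = 13.8 × 1.27 = 17.5 m.
E₁ = y₁(1 + Fr₁²/2) = 1.27×(1 + 10.1²/2) = 66.0 m. ΔE = (y₂ − y₁)³/(4y₁y₂) = 48.2 m. ΔE/E₁ = 48.2/66.0 = 0.730.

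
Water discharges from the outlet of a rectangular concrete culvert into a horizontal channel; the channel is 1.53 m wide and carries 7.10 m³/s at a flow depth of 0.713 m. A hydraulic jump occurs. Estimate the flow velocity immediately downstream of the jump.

V₂ = 2.16 m/s

q = Q/b = 7.10/1.53 = 4.64 m²/s; V₁ = q/y₁ = 6.51 m/s. Fr₁ = V₁/√(g·y₁) = 2.46.
Sequent-depth ratio: y₂/y₁ = ½[√(1 + 8Fr₁²) − 1] = ½[√49.45 − 1] = 3.02.
y₂ = 3.02 × 0.713 = 2.15 m.
V₂ = q/y₂ = 4.64/2.15 = 2.16 m/s.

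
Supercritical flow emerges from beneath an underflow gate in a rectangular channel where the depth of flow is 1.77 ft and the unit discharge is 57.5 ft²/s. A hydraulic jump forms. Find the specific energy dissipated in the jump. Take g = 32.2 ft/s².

ΔE = 7.71 ft

V₁ = q/y₁ = 57.5/1.77 = 32.5 ft/s. Fr₁ = V₁/√(g·y₁) = 32.5/√(32.2×1.77) = 4.30.
By Bélanger, y₂/y₁ = ½[√(1 + 8Fr₁²) − 1] = ½[√149.1 − 1] = 5.61.
y₂ = 5.61 × 1.77 = 9.92 ft.
V₂ = q/y₂ = 57.5/9.92 = 5.79 ft/s. E₁ = y₁ + V₁²/2g = 18.2 ft; E₂ = y₂ + V₂²/2g = 10.4 ft. ΔE = E₁ − E₂ = 7.71 ft.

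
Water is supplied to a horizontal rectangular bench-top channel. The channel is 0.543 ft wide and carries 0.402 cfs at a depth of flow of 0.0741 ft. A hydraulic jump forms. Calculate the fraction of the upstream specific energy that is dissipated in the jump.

ΔE/E₁ = 0.592 (59.2%)

q = Q/b = 0.402/0.543 = 0.740 ft²/s; V₁ = q/y₁ = 9.99 ft/s. Fr₁ = V₁/√(g·y₁) = 6.47.
Bélanger equation: y₂/y₁ = ½[√(1 + 8Fr₁²) − 1] = ½[√335.7 − 1] = 8.66.
y₂ = 8.66 × 0.0741 = 0.642 ft.
E₁ = y₁ + V₁²/2g = 1.62 ft. ΔE = (y₂ − y₁)³/(4y₁y₂) = 0.962 ft. ΔE/E₁ = 0.962/1.62 = 0.592.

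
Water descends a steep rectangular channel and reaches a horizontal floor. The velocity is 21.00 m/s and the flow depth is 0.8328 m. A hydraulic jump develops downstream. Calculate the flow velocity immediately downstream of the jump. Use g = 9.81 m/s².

V₂ = 2.121 m/s

Fr₁ = V₁/√(g·y₁) = 21.00/√(9.81×0.8328) = 7.347.
By Bélanger, y₂/y₁ = ½[√(1 + 8Fr₁²) − 1] = ½[√432.84 − 1] = 9.902.
y₂ = 9.902 × 0.8328 = 8.247 m.
q = V₁·y₁ = 21.00 × 0.8328 = 17.49 m²/s.
V₂ = q/y₂ = 17.49/8.247 = 2.121 m/s.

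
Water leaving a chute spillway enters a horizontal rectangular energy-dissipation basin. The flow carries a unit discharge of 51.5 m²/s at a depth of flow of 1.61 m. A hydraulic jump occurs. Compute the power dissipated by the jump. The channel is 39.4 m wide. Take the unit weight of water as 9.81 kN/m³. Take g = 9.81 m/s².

P = 712272 kW

V₁ = q/y₁ = 51.5/1.61 = 32.0 m/s. Fr₁ = V₁/√(g·y₁) = 32.0/√(9.81×1.61) = 8.05.
By Bélanger, y₂/y₁ = ½[√(1 + 8Fr₁²) − 1] = ½[√519.3 − 1] = 10.9.
y₂ = 10.9 × 1.61 = 17.5 m.
Head loss: ΔE = (y₂ − y₁)³/(4y₁y₂) = (17.5 − 1.61)³/(4×1.61×17.5) = 4042/113 = 35.8 m.
Q = q·b = 51.5 × 39.4 = 2029 m³/s. P = γ·Q·ΔE = 9.81 × 2029 × 35.8 = 712272 kW.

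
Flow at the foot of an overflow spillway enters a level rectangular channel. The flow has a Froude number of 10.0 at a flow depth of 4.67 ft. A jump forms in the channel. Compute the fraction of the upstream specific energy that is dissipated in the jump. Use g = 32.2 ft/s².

ΔE/E₁ = 0.727 (72.7%)

Fr₁ = 10.0 (given).
By Bélanger, y₂/y₁ = ½[√(1 + 8Fr₁²) − 1] = ½[√801.0 − 1] = 13.7.
y₂ = 13.7 × 4.67 = 63.8 ft.
E₁ = y₁(1 + Fr₁²/2) = 4.67×(1 + 10.0²/2) = 238 ft. ΔE = (y₂ − y₁)³/(4y₁y₂) = 173 ft. ΔE/E₁ = 173/238 = 0.727.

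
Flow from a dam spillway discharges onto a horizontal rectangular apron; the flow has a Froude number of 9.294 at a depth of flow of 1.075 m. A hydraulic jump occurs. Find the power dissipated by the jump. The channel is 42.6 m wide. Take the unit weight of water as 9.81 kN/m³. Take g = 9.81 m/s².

Fr₁ = 9.294 (given).
Conjugate-depth relation: y₂/y₁ = ½[√(1 + 8Fr₁²) − 1] = ½[√692.03 − 1] = 12.65.
y₂ = 12.65 × 1.075 = 13.60 m.
V₁ = Fr₁·√(g·y₁) = 9.294×√(9.81×1.075) = 30.18 m/s; q = V₁·y₁ = 32.45 m²/s. V₂ = q/y₂ = 32.45/13.60 = 2.385 m/s. E₁ = y₁ + V₁²/2g = 47.50 m; E₂ = y₂ + V₂²/2g = 13.89 m. ΔE = E₁ − E₂ = 33.61 m.
Q = q·b = 32.45 × 42.6 = 1382 m³/s. P = γ·Q·ΔE = 9.81 × 1382 × 33.61 = 455735 kW.

P = 455735 kW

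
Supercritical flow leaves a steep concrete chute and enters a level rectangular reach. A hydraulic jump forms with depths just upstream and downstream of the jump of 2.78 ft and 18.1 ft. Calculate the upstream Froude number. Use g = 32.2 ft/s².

For a rectangular channel the momentum equation gives q² = ½·g·y₁·y₂·(y₁ + y₂) = ½×32.2×2.78×18.1×20.9 = 16915.
q = √16915 = 130 ft²/s.
V₁ = q/y₁ = 46.8 ft/s; Fr₁ = V₁/√(g·y₁) = 4.94.

Fr₁ = 4.94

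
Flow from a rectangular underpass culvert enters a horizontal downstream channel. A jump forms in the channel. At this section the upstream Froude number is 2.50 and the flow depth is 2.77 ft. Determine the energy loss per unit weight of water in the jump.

ΔE = 2.00 ft

Fr₁ = 2.50 (given).
Bélanger equation: y₂/y₁ = ½[√(1 + 8Fr₁²) − 1] = ½[√51.00 − 1] = 3.07.
y₂ = 3.07 × 2.77 = 8.51 ft.
Head loss: ΔE = (y₂ − y₁)³/(4y₁y₂) = (8.51 − 2.77)³/(4×2.77×8.51) = 189/94.2 = 2.00 ft.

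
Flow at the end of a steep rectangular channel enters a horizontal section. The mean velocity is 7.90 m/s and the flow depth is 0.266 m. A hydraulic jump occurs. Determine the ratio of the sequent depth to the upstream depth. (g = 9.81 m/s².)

y₂/y₁ = 6.43

Fr₁ = V₁/√(g·y₁) = 7.90/√(9.81×0.266) = 4.89.
From the momentum equation for a rectangular channel, y₂/y₁ = ½[√(1 + 8Fr₁²) − 1] = ½[√192.3 − 1] = 6.43.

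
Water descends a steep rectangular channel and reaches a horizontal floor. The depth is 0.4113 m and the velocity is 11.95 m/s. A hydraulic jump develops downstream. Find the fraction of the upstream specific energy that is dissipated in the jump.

Fr₁ = V₁/√(g·y₁) = 11.95/√(9.81×0.4113) = 5.949.
Sequent-depth ratio: y₂/y₁ = ½[√(1 + 8Fr₁²) − 1] = ½[√284.14 − 1] = 7.928.
y₂ = 7.928 × 0.4113 = 3.261 m.
E₁ = y₁ + V₁²/2g = 7.690 m. ΔE = (y₂ − y₁)³/(4y₁y₂) = 4.313 m. ΔE/E₁ = 4.313/7.690 = 0.561.

ΔE/E₁ = 0.561 (56.1%)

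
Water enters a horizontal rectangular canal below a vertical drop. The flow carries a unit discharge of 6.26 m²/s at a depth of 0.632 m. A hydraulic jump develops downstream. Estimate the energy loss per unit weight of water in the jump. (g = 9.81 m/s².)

ΔE = 2.19 m

V₁ = q/y₁ = 6.26/0.632 = 9.91 m/s. Fr₁ = V₁/√(g·y₁) = 9.91/√(9.81×0.632) = 3.98.
By Bélanger, y₂/y₁ = ½[√(1 + 8Fr₁²) − 1] = ½[√127.6 − 1] = 5.15.
y₂ = 5.15 × 0.632 = 3.25 m.
V₂ = q/y₂ = 6.26/3.25 = 1.92 m/s. E₁ = y₁ + V₁²/2g = 5.63 m; E₂ = y₂ + V₂²/2g = 3.44 m. ΔE = E₁ − E₂ = 2.19 m.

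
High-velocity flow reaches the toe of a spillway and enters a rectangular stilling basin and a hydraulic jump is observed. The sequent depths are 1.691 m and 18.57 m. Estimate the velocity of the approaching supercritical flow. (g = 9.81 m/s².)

V₁ = 33.04 m/s

For a rectangular channel the momentum equation gives q² = ½·g·y₁·y₂·(y₁ + y₂) = ½×9.81×1.691×18.57×20.26 = 3121.
q = √3121 = 55.86 m²/s.
V₁ = q/y₁ = 55.86/1.691 = 33.04 m/s.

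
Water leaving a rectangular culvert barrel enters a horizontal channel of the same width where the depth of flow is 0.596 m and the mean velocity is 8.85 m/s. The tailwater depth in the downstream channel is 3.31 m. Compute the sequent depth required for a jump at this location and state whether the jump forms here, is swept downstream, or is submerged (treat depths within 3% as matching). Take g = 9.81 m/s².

y₂ = 2.80 m; the jump is submerged

Fr₁ = V₁/√(g·y₁) = 8.85/√(9.81×0.596) = 3.66.
Bélanger equation: y₂/y₁ = ½[√(1 + 8Fr₁²) − 1] = ½[√108.2 − 1] = 4.70.
y₂ = 4.70 × 0.596 = 2.80 m.
Tailwater y_tw = 3.31 m: y_tw > y₂, so the jump is submerged.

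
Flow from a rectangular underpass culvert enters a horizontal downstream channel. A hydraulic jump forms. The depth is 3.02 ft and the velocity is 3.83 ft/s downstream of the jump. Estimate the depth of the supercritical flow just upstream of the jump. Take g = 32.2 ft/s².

y₁ = 0.733 ft

Fr₂ = V₂/√(g·y₂) = 3.83/√(32.2×3.02) = 0.388.
Applying the sequent-depth relation in reverse, y₁/y₂ = ½[√(1 + 8Fr₂²) − 1] = ½[√2.207 − 1] = 0.243.
y₁ = 0.243 × 3.02 = 0.733 ft.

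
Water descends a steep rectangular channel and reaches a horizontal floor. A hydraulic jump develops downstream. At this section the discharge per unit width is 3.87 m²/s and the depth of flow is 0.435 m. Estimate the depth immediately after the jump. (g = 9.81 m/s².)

V₁ = q/y₁ = 3.87/0.435 = 8.90 m/s. Fr₁ = V₁/√(g·y₁) = 8.90/√(9.81×0.435) = 4.31.
Bélanger equation: y₂/y₁ = ½[√(1 + 8Fr₁²) − 1] = ½[√149.4 − 1] = 5.61.
y₂ = 5.61 × 0.435 = 2.44 m.

y₂ = 2.44 m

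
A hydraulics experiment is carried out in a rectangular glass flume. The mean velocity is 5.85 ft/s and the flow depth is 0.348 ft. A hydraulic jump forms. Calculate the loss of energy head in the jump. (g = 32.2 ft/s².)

Fr₁ = V₁/√(g·y₁) = 5.85/√(32.2×0.348) = 1.75.
Sequent-depth ratio: y₂/y₁ = ½[√(1 + 8Fr₁²) − 1] = ½[√25.43 − 1] = 2.02.
y₂ = 2.02 × 0.348 = 0.703 ft.
q = V₁·y₁ = 5.85 × 0.348 = 2.04 ft²/s. V₂ = q/y₂ = 2.04/0.703 = 2.89 ft/s. E₁ = y₁ + V₁²/2g = 0.879 ft; E₂ = y₂ + V₂²/2g = 0.834 ft. ΔE = E₁ − E₂ = 0.0459 ft.

ΔE = 0.0459 ft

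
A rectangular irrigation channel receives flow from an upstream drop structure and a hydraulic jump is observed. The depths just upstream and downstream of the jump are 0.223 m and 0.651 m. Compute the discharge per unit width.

For a rectangular channel the momentum equation gives q² = ½·g·y₁·y₂·(y₁ + y₂) = ½×9.81×0.223×0.651×0.874 = 0.622.
q = √0.622 = 0.789 m²/s.

q = 0.789 m²/s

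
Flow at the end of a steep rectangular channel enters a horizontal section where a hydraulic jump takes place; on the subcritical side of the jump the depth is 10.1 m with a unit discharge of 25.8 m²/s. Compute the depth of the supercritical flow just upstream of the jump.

y₁ = 1.19 m

V₂ = q/y₂ = 25.8/10.1 = 2.55 m/s; Fr₂ = V₂/√(g·y₂) = 0.257.
From the momentum equation (using Fr₂), y₁/y₂ = ½[√(1 + 8Fr₂²) − 1] = ½[√1.527 − 1] = 0.118.
y₁ = 0.118 × 10.1 = 1.19 m.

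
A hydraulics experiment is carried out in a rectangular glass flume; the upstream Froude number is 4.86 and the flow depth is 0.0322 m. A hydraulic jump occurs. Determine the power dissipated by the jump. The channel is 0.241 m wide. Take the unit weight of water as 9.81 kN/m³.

P = 0.0410 kW

Fr₁ = 4.86 (given).
By Bélanger, y₂/y₁ = ½[√(1 + 8Fr₁²) − 1] = ½[√190.0 − 1] = 6.39.
y₂ = 6.39 × 0.0322 = 0.206 m.
Head loss: ΔE = (y₂ − y₁)³/(4y₁y₂) = (0.206 − 0.0322)³/(4×0.0322×0.206) = 0.00523/0.0265 = 0.197 m.
V₁ = Fr₁·√(g·y₁) = 4.86×√(9.81×0.0322) = 2.73 m/s; q = V₁·y₁ = 0.0880 m²/s. Q = q·b = 0.0880 × 0.241 = 0.0212 m³/s. P = γ·Q·ΔE = 9.81 × 0.0212 × 0.197 = 0.0410 kW.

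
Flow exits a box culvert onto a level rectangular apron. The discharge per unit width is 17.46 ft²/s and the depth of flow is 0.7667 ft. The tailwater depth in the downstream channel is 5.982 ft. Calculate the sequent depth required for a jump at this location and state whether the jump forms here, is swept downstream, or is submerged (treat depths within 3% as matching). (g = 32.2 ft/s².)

V₁ = q/y₁ = 17.46/0.7667 = 22.77 ft/s. Fr₁ = V₁/√(g·y₁) = 22.77/√(32.2×0.7667) = 4.583.
Bélanger equation: y₂/y₁ = ½[√(1 + 8Fr₁²) − 1] = ½[√169.05 − 1] = 6.001.
y₂ = 6.001 × 0.7667 = 4.601 ft.
Tailwater y_tw = 5.982 ft: y_tw > y₂, so the jump is submerged.

y₂ = 4.601 ft; the jump is submerged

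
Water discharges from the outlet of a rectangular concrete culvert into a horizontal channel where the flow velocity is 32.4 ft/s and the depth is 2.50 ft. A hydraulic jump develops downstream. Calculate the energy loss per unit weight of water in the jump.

ΔE = 6.46 ft

Fr₁ = V₁/√(g·y₁) = 32.4/√(32.2×2.50) = 3.61.
By Bélanger, y₂/y₁ = ½[√(1 + 8Fr₁²) − 1] = ½[√105.3 − 1] = 4.63.
y₂ = 4.63 × 2.50 = 11.6 ft.
Head loss: ΔE = (y₂ − y₁)³/(4y₁y₂) = (11.6 − 2.50)³/(4×2.50×11.6) = 748/116 = 6.46 ft.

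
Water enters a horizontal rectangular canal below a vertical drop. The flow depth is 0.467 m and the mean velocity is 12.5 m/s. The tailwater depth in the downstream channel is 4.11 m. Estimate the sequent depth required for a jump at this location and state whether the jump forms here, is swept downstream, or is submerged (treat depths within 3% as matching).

Fr₁ = V₁/√(g·y₁) = 12.5/√(9.81×0.467) = 5.84.
From the momentum equation for a rectangular channel, y₂/y₁ = ½[√(1 + 8Fr₁²) − 1] = ½[√273.9 − 1] = 7.77.
y₂ = 7.77 × 0.467 = 3.63 m.
Tailwater y_tw = 4.11 m: y_tw > y₂, so the jump is submerged.

y₂ = 3.63 m; the jump is submerged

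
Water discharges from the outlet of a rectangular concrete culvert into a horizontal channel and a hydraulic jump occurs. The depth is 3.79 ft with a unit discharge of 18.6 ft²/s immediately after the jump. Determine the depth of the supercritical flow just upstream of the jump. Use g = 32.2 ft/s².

V₂ = q/y₂ = 18.6/3.79 = 4.91 ft/s; Fr₂ = V₂/√(g·y₂) = 0.444.
From the momentum equation (using Fr₂), y₁/y₂ = ½[√(1 + 8Fr₂²) − 1] = ½[√2.579 − 1] = 0.303.
y₁ = 0.303 × 3.79 = 1.15 ft.

y₁ = 1.15 ft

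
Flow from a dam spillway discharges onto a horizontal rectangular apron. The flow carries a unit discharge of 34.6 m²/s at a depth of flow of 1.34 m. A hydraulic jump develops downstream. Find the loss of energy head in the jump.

V₁ = q/y₁ = 34.6/1.34 = 25.8 m/s. Fr₁ = V₁/√(g·y₁) = 25.8/√(9.81×1.34) = 7.12.
By Bélanger, y₂/y₁ = ½[√(1 + 8Fr₁²) − 1] = ½[√406.8 − 1] = 9.58.
y₂ = 9.58 × 1.34 = 12.8 m.
V₂ = q/y₂ = 34.6/12.8 = 2.69 m/s. E₁ = y₁ + V₁²/2g = 35.3 m; E₂ = y₂ + V₂²/2g = 13.2 m. ΔE = E₁ − E₂ = 22.1 m.

ΔE = 22.1 m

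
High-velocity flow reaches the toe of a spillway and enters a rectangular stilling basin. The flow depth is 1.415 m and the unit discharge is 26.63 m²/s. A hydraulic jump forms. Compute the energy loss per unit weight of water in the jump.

ΔE = 9.635 m

V₁ = q/y₁ = 26.63/1.415 = 18.82 m/s. Fr₁ = V₁/√(g·y₁) = 18.82/√(9.81×1.415) = 5.051.
Bélanger equation: y₂/y₁ = ½[√(1 + 8Fr₁²) − 1] = ½[√205.12 − 1] = 6.661.
y₂ = 6.661 × 1.415 = 9.425 m.
Head loss: ΔE = (y₂ − y₁)³/(4y₁y₂) = (9.425 − 1.415)³/(4×1.415×9.425) = 514.0/53.35 = 9.635 m.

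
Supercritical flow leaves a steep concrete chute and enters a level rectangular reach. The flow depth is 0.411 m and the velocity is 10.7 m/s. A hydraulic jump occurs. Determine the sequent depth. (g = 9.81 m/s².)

Fr₁ = V₁/√(g·y₁) = 10.7/√(9.81×0.411) = 5.33.
Conjugate-depth relation: y₂/y₁ = ½[√(1 + 8Fr₁²) − 1] = ½[√228.2 − 1] = 7.05.
y₂ = 7.05 × 0.411 = 2.90 m.

y₂ = 2.90 m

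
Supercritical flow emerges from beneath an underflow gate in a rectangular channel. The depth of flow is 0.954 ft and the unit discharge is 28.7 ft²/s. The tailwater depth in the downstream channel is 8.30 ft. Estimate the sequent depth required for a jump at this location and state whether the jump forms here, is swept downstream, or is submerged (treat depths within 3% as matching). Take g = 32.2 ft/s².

V₁ = q/y₁ = 28.7/0.954 = 30.1 ft/s. Fr₁ = V₁/√(g·y₁) = 30.1/√(32.2×0.954) = 5.43.
Conjugate-depth relation: y₂/y₁ = ½[√(1 + 8Fr₁²) − 1] = ½[√236.7 − 1] = 7.19.
y₂ = 7.19 × 0.954 = 6.86 ft.
Tailwater y_tw = 8.30 ft: y_tw > y₂, so the jump is submerged.

y₂ = 6.86 ft; the jump is submerged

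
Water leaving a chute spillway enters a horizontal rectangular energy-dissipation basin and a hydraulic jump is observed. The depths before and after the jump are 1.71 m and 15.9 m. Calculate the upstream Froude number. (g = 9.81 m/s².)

For a rectangular channel the momentum equation gives q² = ½·g·y₁·y₂·(y₁ + y₂) = ½×9.81×1.71×15.9×17.6 = 2349.
q = √2349 = 48.5 m²/s.
V₁ = q/y₁ = 28.3 m/s; Fr₁ = V₁/√(g·y₁) = 6.92.

Fr₁ = 6.92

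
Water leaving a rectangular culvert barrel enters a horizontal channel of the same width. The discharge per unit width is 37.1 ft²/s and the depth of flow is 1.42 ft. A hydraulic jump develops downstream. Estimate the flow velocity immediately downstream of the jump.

V₁ = q/y₁ = 37.1/1.42 = 26.1 ft/s. Fr₁ = V₁/√(g·y₁) = 26.1/√(32.2×1.42) = 3.86.
Conjugate-depth relation: y₂/y₁ = ½[√(1 + 8Fr₁²) − 1] = ½[√120.4 − 1] = 4.99.
y₂ = 4.99 × 1.42 = 7.08 ft.
V₂ = q/y₂ = 37.1/7.08 = 5.24 ft/s.

V₂ = 5.24 ft/s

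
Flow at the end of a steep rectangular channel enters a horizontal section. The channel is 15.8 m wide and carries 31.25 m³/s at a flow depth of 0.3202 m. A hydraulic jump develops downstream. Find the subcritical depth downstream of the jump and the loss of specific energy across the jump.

q = Q/b = 31.25/15.8 = 1.978 m²/s; V₁ = q/y₁ = 6.177 m/s. Fr₁ = V₁/√(g·y₁) = 3.485.
Conjugate-depth relation: y₂/y₁ = ½[√(1 + 8Fr₁²) − 1] = ½[√98.172 − 1] = 4.454.
y₂ = 4.454 × 0.3202 = 1.426 m.
V₂ = q/y₂ = 1.978/1.426 = 1.387 m/s. E₁ = y₁ + V₁²/2g = 2.265 m; E₂ = y₂ + V₂²/2g = 1.524 m. ΔE = E₁ − E₂ = 0.7406 m.

y₂ = 1.426 m; ΔE = 0.7406 m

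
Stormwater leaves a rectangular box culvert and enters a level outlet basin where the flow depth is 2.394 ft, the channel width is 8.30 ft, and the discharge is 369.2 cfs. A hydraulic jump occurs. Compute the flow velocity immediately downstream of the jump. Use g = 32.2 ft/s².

V₂ = 7.332 ft/s

q = Q/b = 369.2/8.30 = 44.48 ft²/s; V₁ = q/y₁ = 18.58 ft/s. Fr₁ = V₁/√(g·y₁) = 2.116.
Bélanger equation: y₂/y₁ = ½[√(1 + 8Fr₁²) − 1] = ½[√36.829 − 1] = 2.534.
y₂ = 2.534 × 2.394 = 6.067 ft.
V₂ = q/y₂ = 44.48/6.067 = 7.332 ft/s.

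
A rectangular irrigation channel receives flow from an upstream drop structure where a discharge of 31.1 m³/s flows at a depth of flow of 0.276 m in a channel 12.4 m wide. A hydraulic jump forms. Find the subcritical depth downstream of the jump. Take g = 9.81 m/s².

q = Q/b = 31.1/12.4 = 2.51 m²/s; V₁ = q/y₁ = 9.09 m/s. Fr₁ = V₁/√(g·y₁) = 5.52.
Conjugate-depth relation: y₂/y₁ = ½[√(1 + 8Fr₁²) − 1] = ½[√245.0 − 1] = 7.33.
y₂ = 7.33 × 0.276 = 2.02 m.

y₂ = 2.02 m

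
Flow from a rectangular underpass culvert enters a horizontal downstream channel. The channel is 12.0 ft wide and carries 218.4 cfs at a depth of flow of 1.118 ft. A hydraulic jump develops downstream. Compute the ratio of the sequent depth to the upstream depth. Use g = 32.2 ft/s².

y₂/y₁ = 3.369

q = Q/b = 218.4/12.0 = 18.20 ft²/s; V₁ = q/y₁ = 16.28 ft/s. Fr₁ = V₁/√(g·y₁) = 2.713.
By Bélanger, y₂/y₁ = ½[√(1 + 8Fr₁²) − 1] = ½[√59.891 − 1] = 3.369.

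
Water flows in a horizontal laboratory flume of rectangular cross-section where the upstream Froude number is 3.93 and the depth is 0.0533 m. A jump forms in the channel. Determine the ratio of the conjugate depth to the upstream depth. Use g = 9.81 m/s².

Fr₁ = 3.93 (given).
From the momentum equation for a rectangular channel, y₂/y₁ = ½[√(1 + 8Fr₁²) − 1] = ½[√124.6 − 1] = 5.08.

y₂/y₁ = 5.08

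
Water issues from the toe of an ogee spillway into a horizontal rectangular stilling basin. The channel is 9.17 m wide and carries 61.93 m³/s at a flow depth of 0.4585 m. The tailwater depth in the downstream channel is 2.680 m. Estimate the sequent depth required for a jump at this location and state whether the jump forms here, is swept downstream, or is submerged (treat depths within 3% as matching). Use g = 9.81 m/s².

y₂ = 4.280 m; the jump is swept downstream

q = Q/b = 61.93/9.17 = 6.754 m²/s; V₁ = q/y₁ = 14.73 m/s. Fr₁ = V₁/√(g·y₁) = 6.945.
Sequent-depth ratio: y₂/y₁ = ½[√(1 + 8Fr₁²) − 1] = ½[√386.89 − 1] = 9.335.
y₂ = 9.335 × 0.4585 = 4.280 m.
Tailwater y_tw = 2.680 m: y_tw < y₂, so the jump is swept downstream.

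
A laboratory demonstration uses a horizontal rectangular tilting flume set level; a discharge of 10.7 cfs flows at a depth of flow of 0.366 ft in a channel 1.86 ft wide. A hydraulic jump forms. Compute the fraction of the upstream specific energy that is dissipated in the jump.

ΔE/E₁ = 0.453 (45.3%)

q = Q/b = 10.7/1.86 = 5.75 ft²/s; V₁ = q/y₁ = 15.7 ft/s. Fr₁ = V₁/√(g·y₁) = 4.58.
From the momentum equation for a rectangular channel, y₂/y₁ = ½[√(1 + 8Fr₁²) − 1] = ½[√168.7 − 1] = 5.99.
y₂ = 5.99 × 0.366 = 2.19 ft.
E₁ = y₁ + V₁²/2g = 4.20 ft. ΔE = (y₂ − y₁)³/(4y₁y₂) = 1.90 ft. ΔE/E₁ = 1.90/4.20 = 0.453.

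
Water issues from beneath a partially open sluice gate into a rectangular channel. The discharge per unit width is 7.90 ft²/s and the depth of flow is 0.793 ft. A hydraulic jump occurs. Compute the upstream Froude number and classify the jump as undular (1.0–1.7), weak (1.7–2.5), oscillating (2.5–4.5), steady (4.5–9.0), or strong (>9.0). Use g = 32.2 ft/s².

V₁ = q/y₁ = 7.90/0.793 = 9.96 ft/s. Fr₁ = V₁/√(g·y₁) = 9.96/√(32.2×0.793) = 1.97.
Fr₁ = 1.97 lies in the weak range.

Fr₁ = 1.97; weak jump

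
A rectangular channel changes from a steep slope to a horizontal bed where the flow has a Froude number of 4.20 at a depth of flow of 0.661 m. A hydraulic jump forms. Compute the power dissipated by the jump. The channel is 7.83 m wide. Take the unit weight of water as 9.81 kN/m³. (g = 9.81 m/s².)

Fr₁ = 4.20 (given).
By Bélanger, y₂/y₁ = ½[√(1 + 8Fr₁²) − 1] = ½[√142.1 − 1] = 5.46.
y₂ = 5.46 × 0.661 = 3.61 m.
Head loss: ΔE = (y₂ − y₁)³/(4y₁y₂) = (3.61 − 0.661)³/(4×0.661×3.61) = 25.6/9.54 = 2.69 m.
V₁ = Fr₁·√(g·y₁) = 4.20×√(9.81×0.661) = 10.7 m/s; q = V₁·y₁ = 7.07 m²/s. Q = q·b = 7.07 × 7.83 = 55.4 m³/s. P = γ·Q·ΔE = 9.81 × 55.4 × 2.69 = 1459 kW.

P = 1459 kW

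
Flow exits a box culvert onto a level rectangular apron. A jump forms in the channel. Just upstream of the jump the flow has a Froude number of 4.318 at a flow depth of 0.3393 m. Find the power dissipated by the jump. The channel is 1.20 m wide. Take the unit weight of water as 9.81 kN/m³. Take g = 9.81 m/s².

P = 46.99 kW

Fr₁ = 4.318 (given).
From the momentum equation for a rectangular channel, y₂/y₁ = ½[√(1 + 8Fr₁²) − 1] = ½[√150.16 − 1] = 5.627.
y₂ = 5.627 × 0.3393 = 1.909 m.
Head loss: ΔE = (y₂ − y₁)³/(4y₁y₂) = (1.909 − 0.3393)³/(4×0.3393×1.909) = 3.869/2.591 = 1.493 m.
V₁ = Fr₁·√(g·y₁) = 4.318×√(9.81×0.3393) = 7.878 m/s; q = V₁·y₁ = 2.673 m²/s. Q = q·b = 2.673 × 1.20 = 3.208 m³/s. P = γ·Q·ΔE = 9.81 × 3.208 × 1.493 = 46.99 kW.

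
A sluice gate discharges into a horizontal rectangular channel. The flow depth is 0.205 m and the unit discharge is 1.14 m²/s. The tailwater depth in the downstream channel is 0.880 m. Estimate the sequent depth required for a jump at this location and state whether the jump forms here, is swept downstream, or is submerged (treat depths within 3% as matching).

y₂ = 1.04 m; the jump is swept downstream

V₁ = q/y₁ = 1.14/0.205 = 5.56 m/s. Fr₁ = V₁/√(g·y₁) = 5.56/√(9.81×0.205) = 3.92.
Bélanger equation: y₂/y₁ = ½[√(1 + 8Fr₁²) − 1] = ½[√124.0 − 1] = 5.07.
y₂ = 5.07 × 0.205 = 1.04 m.
Tailwater y_tw = 0.880 m: y_tw < y₂, so the jump is swept downstream.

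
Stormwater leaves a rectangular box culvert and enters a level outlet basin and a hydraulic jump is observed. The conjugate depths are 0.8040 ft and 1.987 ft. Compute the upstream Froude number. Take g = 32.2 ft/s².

Fr₁ = 2.071

For a rectangular channel the momentum equation gives q² = ½·g·y₁·y₂·(y₁ + y₂) = ½×32.2×0.8040×1.987×2.791 = 71.79.
q = √71.79 = 8.473 ft²/s.
V₁ = q/y₁ = 10.54 ft/s; Fr₁ = V₁/√(g·y₁) = 2.071.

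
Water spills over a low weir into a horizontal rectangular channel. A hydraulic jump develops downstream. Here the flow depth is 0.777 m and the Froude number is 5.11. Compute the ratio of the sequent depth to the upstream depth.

y₂/y₁ = 6.74

Fr₁ = 5.11 (given).
Bélanger equation: y₂/y₁ = ½[√(1 + 8Fr₁²) − 1] = ½[√209.9 − 1] = 6.74.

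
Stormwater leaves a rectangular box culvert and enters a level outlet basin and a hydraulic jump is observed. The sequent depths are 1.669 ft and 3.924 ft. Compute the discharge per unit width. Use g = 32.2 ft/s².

q = 24.28 ft²/s

For a rectangular channel the momentum equation gives q² = ½·g·y₁·y₂·(y₁ + y₂) = ½×32.2×1.669×3.924×5.593 = 589.7.
q = √589.7 = 24.28 ft²/s.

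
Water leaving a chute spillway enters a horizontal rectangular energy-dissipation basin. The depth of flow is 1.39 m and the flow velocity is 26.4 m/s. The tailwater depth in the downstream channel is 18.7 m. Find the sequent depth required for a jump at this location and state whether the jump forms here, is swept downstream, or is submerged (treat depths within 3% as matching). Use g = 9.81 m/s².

Fr₁ = V₁/√(g·y₁) = 26.4/√(9.81×1.39) = 7.15.
Bélanger equation: y₂/y₁ = ½[√(1 + 8Fr₁²) − 1] = ½[√409.9 − 1] = 9.62.
y₂ = 9.62 × 1.39 = 13.4 m.
Tailwater y_tw = 18.7 m: y_tw > y₂, so the jump is submerged.

y₂ = 13.4 m; the jump is submerged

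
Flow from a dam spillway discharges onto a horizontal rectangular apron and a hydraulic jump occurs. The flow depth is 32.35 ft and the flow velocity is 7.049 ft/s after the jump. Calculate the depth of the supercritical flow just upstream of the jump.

Fr₂ = V₂/√(g·y₂) = 7.049/√(32.2×32.35) = 0.2184.
From the momentum equation (using Fr₂), y₁/y₂ = ½[√(1 + 8Fr₂²) − 1] = ½[√1.3816 − 1] = 0.08771.
y₁ = 0.08771 × 32.35 = 2.837 ft.

y₁ = 2.837 ft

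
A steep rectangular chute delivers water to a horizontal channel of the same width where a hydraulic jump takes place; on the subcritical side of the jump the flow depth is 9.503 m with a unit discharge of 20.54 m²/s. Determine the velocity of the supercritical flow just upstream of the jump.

V₂ = q/y₂ = 20.54/9.503 = 2.161 m/s; Fr₂ = V₂/√(g·y₂) = 0.2239.
The Bélanger relation is symmetric: y₁/y₂ = ½[√(1 + 8Fr₂²) − 1] = ½[√1.4009 − 1] = 0.09180.
y₁ = 0.09180 × 9.503 = 0.8724 m.
V₁ = q/y₁ = 20.54/0.8724 = 23.55 m/s.

V₁ = 23.55 m/s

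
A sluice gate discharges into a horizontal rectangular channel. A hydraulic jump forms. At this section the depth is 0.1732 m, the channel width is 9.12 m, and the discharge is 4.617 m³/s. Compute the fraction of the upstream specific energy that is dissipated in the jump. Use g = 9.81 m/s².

q = Q/b = 4.617/9.12 = 0.5063 m²/s; V₁ = q/y₁ = 2.923 m/s. Fr₁ = V₁/√(g·y₁) = 2.242.
Conjugate-depth relation: y₂/y₁ = ½[√(1 + 8Fr₁²) − 1] = ½[√41.226 − 1] = 2.710.
y₂ = 2.710 × 0.1732 = 0.4694 m.
E₁ = y₁ + V₁²/2g = 0.6086 m. ΔE = (y₂ − y₁)³/(4y₁y₂) = 0.07993 m. ΔE/E₁ = 0.07993/0.6086 = 0.131.

ΔE/E₁ = 0.131 (13.1%)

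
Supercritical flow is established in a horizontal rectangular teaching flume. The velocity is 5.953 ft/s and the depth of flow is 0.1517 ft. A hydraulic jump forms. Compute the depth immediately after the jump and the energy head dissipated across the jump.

y₂ = 0.5070 ft; ΔE = 0.1458 ft

Fr₁ = V₁/√(g·y₁) = 5.953/√(32.2×0.1517) = 2.693.
Sequent-depth ratio: y₂/y₁ = ½[√(1 + 8Fr₁²) − 1] = ½[√59.039 − 1] = 3.342.
y₂ = 3.342 × 0.1517 = 0.5070 ft.
q = V₁·y₁ = 5.953 × 0.1517 = 0.9031 ft²/s. V₂ = q/y₂ = 0.9031/0.5070 = 1.781 ft/s. E₁ = y₁ + V₁²/2g = 0.7020 ft; E₂ = y₂ + V₂²/2g = 0.5562 ft. ΔE = E₁ − E₂ = 0.1458 ft.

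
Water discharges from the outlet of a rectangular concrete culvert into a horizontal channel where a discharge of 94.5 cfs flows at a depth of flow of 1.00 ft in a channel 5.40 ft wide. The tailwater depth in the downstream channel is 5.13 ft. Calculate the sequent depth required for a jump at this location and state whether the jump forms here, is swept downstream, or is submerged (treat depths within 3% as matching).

q = Q/b = 94.5/5.40 = 17.5 ft²/s; V₁ = q/y₁ = 17.5 ft/s. Fr₁ = V₁/√(g·y₁) = 3.08.
Sequent-depth ratio: y₂/y₁ = ½[√(1 + 8Fr₁²) − 1] = ½[√77.09 − 1] = 3.89.
y₂ = 3.89 × 1.00 = 3.89 ft.
Tailwater y_tw = 5.13 ft: y_tw > y₂, so the jump is submerged.

y₂ = 3.89 ft; the jump is submerged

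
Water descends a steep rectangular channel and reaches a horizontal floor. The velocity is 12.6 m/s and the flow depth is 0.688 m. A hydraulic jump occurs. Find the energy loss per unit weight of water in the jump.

Fr₁ = V₁/√(g·y₁) = 12.6/√(9.81×0.688) = 4.85.
By Bélanger, y₂/y₁ = ½[√(1 + 8Fr₁²) − 1] = ½[√189.2 − 1] = 6.38.
y₂ = 6.38 × 0.688 = 4.39 m.
q = V₁·y₁ = 12.6 × 0.688 = 8.67 m²/s. V₂ = q/y₂ = 8.67/4.39 = 1.98 m/s. E₁ = y₁ + V₁²/2g = 8.78 m; E₂ = y₂ + V₂²/2g = 4.59 m. ΔE = E₁ − E₂ = 4.19 m.

ΔE = 4.19 m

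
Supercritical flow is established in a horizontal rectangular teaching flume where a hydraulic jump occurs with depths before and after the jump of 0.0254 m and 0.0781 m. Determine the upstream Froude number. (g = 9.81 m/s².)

Fr₁ = 2.50

For a rectangular channel the momentum equation gives q² = ½·g·y₁·y₂·(y₁ + y₂) = ½×9.81×0.0254×0.0781×0.104 = 0.00101.
q = √0.00101 = 0.0317 m²/s.
V₁ = q/y₁ = 1.25 m/s; Fr₁ = V₁/√(g·y₁) = 2.50.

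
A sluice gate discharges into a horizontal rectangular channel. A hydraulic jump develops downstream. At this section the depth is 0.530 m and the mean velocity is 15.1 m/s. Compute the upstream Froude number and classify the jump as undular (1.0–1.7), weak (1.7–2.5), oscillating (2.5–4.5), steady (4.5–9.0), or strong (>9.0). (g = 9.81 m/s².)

Fr₁ = V₁/√(g·y₁) = 15.1/√(9.81×0.530) = 6.62.
Fr₁ = 6.62 lies in the steady range.

Fr₁ = 6.62; steady jump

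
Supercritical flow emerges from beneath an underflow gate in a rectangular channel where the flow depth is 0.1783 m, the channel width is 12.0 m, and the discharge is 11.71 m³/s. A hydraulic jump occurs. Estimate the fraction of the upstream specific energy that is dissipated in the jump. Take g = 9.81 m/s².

ΔE/E₁ = 0.407 (40.7%)

q = Q/b = 11.71/12.0 = 0.9758 m²/s; V₁ = q/y₁ = 5.473 m/s. Fr₁ = V₁/√(g·y₁) = 4.138.
Conjugate-depth relation: y₂/y₁ = ½[√(1 + 8Fr₁²) − 1] = ½[√138.00 − 1] = 5.374.
y₂ = 5.374 × 0.1783 = 0.9581 m.
E₁ = y₁ + V₁²/2g = 1.705 m. ΔE = (y₂ − y₁)³/(4y₁y₂) = 0.6940 m. ΔE/E₁ = 0.6940/1.705 = 0.407.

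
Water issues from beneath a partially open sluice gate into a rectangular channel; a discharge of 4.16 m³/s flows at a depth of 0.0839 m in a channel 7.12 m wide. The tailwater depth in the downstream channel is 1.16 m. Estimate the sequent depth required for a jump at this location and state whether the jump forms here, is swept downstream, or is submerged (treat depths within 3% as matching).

y₂ = 0.870 m; the jump is submerged

q = Q/b = 4.16/7.12 = 0.584 m²/s; V₁ = q/y₁ = 6.96 m/s. Fr₁ = V₁/√(g·y₁) = 7.68.
Bélanger equation: y₂/y₁ = ½[√(1 + 8Fr₁²) − 1] = ½[√472.4 − 1] = 10.4.
y₂ = 10.4 × 0.0839 = 0.870 m.
Tailwater y_tw = 1.16 m: y_tw > y₂, so the jump is submerged.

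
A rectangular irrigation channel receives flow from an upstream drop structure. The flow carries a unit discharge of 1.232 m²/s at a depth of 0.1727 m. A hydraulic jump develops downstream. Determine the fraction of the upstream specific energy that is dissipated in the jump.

ΔE/E₁ = 0.529 (52.9%)

V₁ = q/y₁ = 1.232/0.1727 = 7.134 m/s. Fr₁ = V₁/√(g·y₁) = 7.134/√(9.81×0.1727) = 5.481.
From the momentum equation for a rectangular channel, y₂/y₁ = ½[√(1 + 8Fr₁²) − 1] = ½[√241.31 − 1] = 7.267.
y₂ = 7.267 × 0.1727 = 1.255 m.
E₁ = y₁ + V₁²/2g = 2.767 m. ΔE = (y₂ − y₁)³/(4y₁y₂) = 1.462 m. ΔE/E₁ = 1.462/2.767 = 0.529.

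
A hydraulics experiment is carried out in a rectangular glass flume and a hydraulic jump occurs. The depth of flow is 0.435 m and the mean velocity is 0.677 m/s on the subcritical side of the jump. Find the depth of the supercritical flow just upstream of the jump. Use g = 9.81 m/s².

Fr₂ = V₂/√(g·y₂) = 0.677/√(9.81×0.435) = 0.328.
The Bélanger relation is symmetric: y₁/y₂ = ½[√(1 + 8Fr₂²) − 1] = ½[√1.859 − 1] = 0.182.
y₁ = 0.182 × 0.435 = 0.0791 m.

y₁ = 0.0791 m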